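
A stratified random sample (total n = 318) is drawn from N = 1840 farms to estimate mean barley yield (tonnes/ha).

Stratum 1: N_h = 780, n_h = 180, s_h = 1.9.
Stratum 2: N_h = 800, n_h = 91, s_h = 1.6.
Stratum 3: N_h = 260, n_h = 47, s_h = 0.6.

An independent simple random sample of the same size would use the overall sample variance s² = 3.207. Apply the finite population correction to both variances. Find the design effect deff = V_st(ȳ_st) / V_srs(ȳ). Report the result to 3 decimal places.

deff ≈ 0.912

V̂(ȳ_st) = Σ W_h² (1 − n_h/N_h) s_h²/n_h, with W_h = N_h/N and N = 1840:
  stratum 1: (780/1840)²·(1 − 180/780)·1.9²/180 = 0.00277233
  stratum 2: (800/1840)²·(1 − 91/800)·1.6²/91 = 0.00471302
  stratum 3: (260/1840)²·(1 − 47/260)·0.6²/47 = 0.000125292
V_st = 0.00761064
V_srs = (1 − 318/1840)·3.207/318 = 0.00834197
deff = V_st / V_srs = 0.00761064/0.00834197 = 0.9123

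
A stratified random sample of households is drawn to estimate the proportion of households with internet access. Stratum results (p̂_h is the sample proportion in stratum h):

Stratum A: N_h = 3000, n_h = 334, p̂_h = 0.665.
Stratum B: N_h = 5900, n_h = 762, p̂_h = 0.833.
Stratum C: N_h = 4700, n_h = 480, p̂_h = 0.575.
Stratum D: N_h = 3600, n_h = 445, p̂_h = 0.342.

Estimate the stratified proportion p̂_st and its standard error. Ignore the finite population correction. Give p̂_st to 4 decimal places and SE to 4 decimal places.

N = 17200; stratum weights W_h = N_h/N.
p̂_st = Σ W_h p̂_h = (3000·0.665 + 5900·0.833 + 4700·0.575 + 3600·0.342)/17200 = 0.63043
V̂(p̂_st) = Σ W_h² p̂_h(1−p̂_h)/(n_h−1):
  stratum A: (3000/17200)²·0.665·0.335/333 = 2.0352e-05
  stratum B: (5900/17200)²·0.833·0.167/761 = 2.15092e-05
  stratum C: (4700/17200)²·0.575·0.425/479 = 3.80943e-05
  stratum D: (3600/17200)²·0.342·0.658/444 = 2.22033e-05
V̂(p̂_st) = 0.000102159; SE = √V̂ = 0.0101074

p̂_st ≈ 0.6304, SE ≈ 0.0101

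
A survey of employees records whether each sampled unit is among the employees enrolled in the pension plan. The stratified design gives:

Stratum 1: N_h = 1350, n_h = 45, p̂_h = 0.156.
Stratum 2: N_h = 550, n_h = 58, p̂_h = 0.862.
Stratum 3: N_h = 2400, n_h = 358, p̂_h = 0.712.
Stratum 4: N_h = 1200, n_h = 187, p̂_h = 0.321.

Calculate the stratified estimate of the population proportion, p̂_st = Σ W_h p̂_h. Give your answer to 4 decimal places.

N = 5500; stratum weights W_h = N_h/N.
p̂_st = Σ W_h p̂_h = (1350·0.156 + 550·0.862 + 2400·0.712 + 1200·0.321)/5500 = 0.50522

p̂_st ≈ 0.5052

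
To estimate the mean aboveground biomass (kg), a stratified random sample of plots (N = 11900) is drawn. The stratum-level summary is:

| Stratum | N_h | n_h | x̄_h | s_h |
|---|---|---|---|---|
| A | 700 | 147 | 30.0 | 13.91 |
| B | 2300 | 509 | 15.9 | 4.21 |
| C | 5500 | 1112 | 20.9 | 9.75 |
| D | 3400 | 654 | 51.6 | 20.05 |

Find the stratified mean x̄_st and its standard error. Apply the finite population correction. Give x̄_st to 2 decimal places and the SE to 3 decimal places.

x̄_st = Σ W_h x̄_h = (700·30.0 + 2300·15.9 + 5500·20.9 + 3400·51.6)/11900 = 29.24034
V̂(x̄_st) = Σ W_h² (1 − n_h/N_h) s_h²/n_h, with W_h = N_h/N and N = 11900:
  stratum A: (700/11900)²·(1 − 147/700)·13.91²/147 = 0.00359804
  stratum B: (2300/11900)²·(1 − 509/2300)·4.21²/509 = 0.00101292
  stratum C: (5500/11900)²·(1 − 1112/5500)·9.75²/1112 = 0.0145693
  stratum D: (3400/11900)²·(1 − 654/3400)·20.05²/654 = 0.0405263
V̂(x̄_st) = 0.0597066
SE(x̄_st) = √0.0597066 = 0.244349

x̄_st ≈ 29.24, SE ≈ 0.244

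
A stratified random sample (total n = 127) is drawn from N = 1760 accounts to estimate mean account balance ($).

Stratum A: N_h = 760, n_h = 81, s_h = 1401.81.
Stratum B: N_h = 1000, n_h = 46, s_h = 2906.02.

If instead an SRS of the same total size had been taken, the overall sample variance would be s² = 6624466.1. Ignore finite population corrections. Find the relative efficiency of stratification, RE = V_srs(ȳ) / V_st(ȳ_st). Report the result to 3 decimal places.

V̂(ȳ_st) = Σ W_h² s_h²/n_h, with W_h = N_h/N and N = 1760:
  stratum A: (760/1760)²·1401.81²/81 = 4523.71
  stratum B: (1000/1760)²·2906.02²/46 = 59267.1
V_st = 63790.9
V_srs = s²/n = 6624466.1/127 = 52161.2
Relative efficiency = V_srs / V_st = 52161.2/63790.9 = 0.8177

RE ≈ 0.818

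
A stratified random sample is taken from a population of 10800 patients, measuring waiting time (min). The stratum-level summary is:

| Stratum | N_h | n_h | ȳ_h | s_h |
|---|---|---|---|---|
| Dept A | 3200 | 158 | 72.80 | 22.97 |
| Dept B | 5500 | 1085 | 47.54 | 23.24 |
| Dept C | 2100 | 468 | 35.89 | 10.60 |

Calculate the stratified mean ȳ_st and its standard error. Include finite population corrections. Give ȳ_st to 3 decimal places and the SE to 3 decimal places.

ȳ_st ≈ 52.759, SE ≈ 0.624

ȳ_st = Σ W_h ȳ_h = (3200·72.80 + 5500·47.54 + 2100·35.89)/10800 = 52.75917
V̂(ȳ_st) = Σ W_h² (1 − n_h/N_h) s_h²/n_h, with W_h = N_h/N and N = 10800:
  stratum Dept A: (3200/10800)²·(1 − 158/3200)·22.97²/158 = 0.278693
  stratum Dept B: (5500/10800)²·(1 − 1085/5500)·23.24²/1085 = 0.103631
  stratum Dept C: (2100/10800)²·(1 − 468/2100)·10.60²/468 = 0.00705436
V̂(ȳ_st) = 0.389378
SE(ȳ_st) = √0.389378 = 0.624002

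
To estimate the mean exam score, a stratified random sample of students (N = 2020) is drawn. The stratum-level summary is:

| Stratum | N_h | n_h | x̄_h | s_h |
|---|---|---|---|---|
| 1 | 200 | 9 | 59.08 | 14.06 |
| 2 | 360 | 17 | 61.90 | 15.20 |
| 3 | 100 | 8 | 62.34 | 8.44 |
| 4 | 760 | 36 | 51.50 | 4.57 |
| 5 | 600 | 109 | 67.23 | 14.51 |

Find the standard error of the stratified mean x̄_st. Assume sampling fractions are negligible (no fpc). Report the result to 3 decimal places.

SE(x̄_st) ≈ 0.960

V̂(x̄_st) = Σ W_h² s_h²/n_h, with W_h = N_h/N and N = 2020:
  stratum 1: (200/2020)²·14.06²/9 = 0.215321
  stratum 2: (360/2020)²·15.20²/17 = 0.431659
  stratum 3: (100/2020)²·8.44²/8 = 0.0218219
  stratum 4: (760/2020)²·4.57²/36 = 0.082121
  stratum 5: (600/2020)²·14.51²/109 = 0.170415
V̂(x̄_st) = 0.921337
SE(x̄_st) = √0.921337 = 0.959863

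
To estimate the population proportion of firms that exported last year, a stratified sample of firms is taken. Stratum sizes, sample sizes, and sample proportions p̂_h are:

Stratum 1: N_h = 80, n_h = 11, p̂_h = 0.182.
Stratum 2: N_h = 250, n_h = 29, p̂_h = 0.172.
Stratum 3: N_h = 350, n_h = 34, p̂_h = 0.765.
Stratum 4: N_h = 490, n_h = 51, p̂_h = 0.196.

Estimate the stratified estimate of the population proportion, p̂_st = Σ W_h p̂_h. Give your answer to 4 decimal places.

p̂_st ≈ 0.3601

N = 1170; stratum weights W_h = N_h/N.
p̂_st = Σ W_h p̂_h = (80·0.182 + 250·0.172 + 350·0.765 + 490·0.196)/1170 = 0.36013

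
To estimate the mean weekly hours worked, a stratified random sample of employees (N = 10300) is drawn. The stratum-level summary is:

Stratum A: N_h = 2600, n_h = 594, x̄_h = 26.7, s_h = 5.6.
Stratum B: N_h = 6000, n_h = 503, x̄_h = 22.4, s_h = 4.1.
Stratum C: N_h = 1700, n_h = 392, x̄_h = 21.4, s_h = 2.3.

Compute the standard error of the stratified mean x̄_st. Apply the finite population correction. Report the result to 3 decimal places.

SE(x̄_st) ≈ 0.115

V̂(x̄_st) = Σ W_h² (1 − n_h/N_h) s_h²/n_h, with W_h = N_h/N and N = 10300:
  stratum A: (2600/10300)²·(1 − 594/2600)·5.6²/594 = 0.00259549
  stratum B: (6000/10300)²·(1 − 503/6000)·4.1²/503 = 0.0103897
  stratum C: (1700/10300)²·(1 − 392/1700)·2.3²/392 = 0.000282847
V̂(x̄_st) = 0.013268
SE(x̄_st) = √0.013268 = 0.115187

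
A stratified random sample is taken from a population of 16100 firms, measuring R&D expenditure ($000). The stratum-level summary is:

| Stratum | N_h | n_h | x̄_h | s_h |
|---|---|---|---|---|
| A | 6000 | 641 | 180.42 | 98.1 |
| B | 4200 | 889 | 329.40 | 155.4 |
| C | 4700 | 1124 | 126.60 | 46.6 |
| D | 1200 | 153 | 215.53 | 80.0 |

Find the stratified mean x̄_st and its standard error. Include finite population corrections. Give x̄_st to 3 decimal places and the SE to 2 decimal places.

x̄_st = Σ W_h x̄_h = (6000·180.42 + 4200·329.40 + 4700·126.60 + 1200·215.53)/16100 = 206.18981
V̂(x̄_st) = Σ W_h² (1 − n_h/N_h) s_h²/n_h, with W_h = N_h/N and N = 16100:
  stratum A: (6000/16100)²·(1 − 641/6000)·98.1²/641 = 1.86236
  stratum B: (4200/16100)²·(1 − 889/4200)·155.4²/889 = 1.45733
  stratum C: (4700/16100)²·(1 − 1124/4700)·46.6²/1124 = 0.125271
  stratum D: (1200/16100)²·(1 − 153/1200)·80.0²/153 = 0.202752
V̂(x̄_st) = 3.64771
SE(x̄_st) = √3.64771 = 1.9099

x̄_st ≈ 206.190, SE ≈ 1.91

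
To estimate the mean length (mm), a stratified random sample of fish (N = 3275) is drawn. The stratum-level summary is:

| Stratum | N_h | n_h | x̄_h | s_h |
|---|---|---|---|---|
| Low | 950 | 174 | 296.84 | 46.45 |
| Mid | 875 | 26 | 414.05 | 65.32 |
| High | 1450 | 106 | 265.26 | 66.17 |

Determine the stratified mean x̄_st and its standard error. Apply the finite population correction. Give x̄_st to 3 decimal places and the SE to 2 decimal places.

x̄_st = Σ W_h x̄_h = (950·296.84 + 875·414.05 + 1450·265.26)/3275 = 314.17366
V̂(x̄_st) = Σ W_h² (1 − n_h/N_h) s_h²/n_h, with W_h = N_h/N and N = 3275:
  stratum Low: (950/3275)²·(1 − 174/950)·46.45²/174 = 0.852285
  stratum Mid: (875/3275)²·(1 − 26/875)·65.32²/26 = 11.3661
  stratum High: (1450/3275)²·(1 − 106/1450)·66.17²/106 = 7.50518
V̂(x̄_st) = 19.7236
SE(x̄_st) = √19.7236 = 4.44112

x̄_st ≈ 314.174, SE ≈ 4.44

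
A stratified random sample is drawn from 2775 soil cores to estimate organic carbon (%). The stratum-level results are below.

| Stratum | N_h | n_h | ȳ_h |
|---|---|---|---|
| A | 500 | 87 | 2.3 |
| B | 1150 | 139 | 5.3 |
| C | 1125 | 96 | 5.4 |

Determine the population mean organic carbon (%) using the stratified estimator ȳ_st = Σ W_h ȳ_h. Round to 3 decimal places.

N = Σ N_h = 2775. Stratum weights W_h = N_h/N.
ȳ_st = (500·2.3 + 1150·5.3 + 1125·5.4) / 2775 = 4.80000

ȳ_st ≈ 4.800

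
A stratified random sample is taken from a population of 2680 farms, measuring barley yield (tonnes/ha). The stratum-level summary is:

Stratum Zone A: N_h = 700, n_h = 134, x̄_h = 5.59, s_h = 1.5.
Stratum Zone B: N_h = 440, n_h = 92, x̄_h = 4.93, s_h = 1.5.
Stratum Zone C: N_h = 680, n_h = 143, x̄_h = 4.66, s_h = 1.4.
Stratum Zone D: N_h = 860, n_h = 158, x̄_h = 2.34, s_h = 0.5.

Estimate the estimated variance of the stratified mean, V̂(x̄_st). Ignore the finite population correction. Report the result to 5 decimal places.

V̂(x̄_st) = Σ W_h² s_h²/n_h, with W_h = N_h/N and N = 2680:
  stratum Zone A: (700/2680)²·1.5²/134 = 0.00114552
  stratum Zone B: (440/2680)²·1.5²/92 = 0.00065922
  stratum Zone C: (680/2680)²·1.4²/143 = 0.000882406
  stratum Zone D: (860/2680)²·0.5²/158 = 0.000162933
V̂(x̄_st) = 0.00285008

V̂(x̄_st) ≈ 0.00285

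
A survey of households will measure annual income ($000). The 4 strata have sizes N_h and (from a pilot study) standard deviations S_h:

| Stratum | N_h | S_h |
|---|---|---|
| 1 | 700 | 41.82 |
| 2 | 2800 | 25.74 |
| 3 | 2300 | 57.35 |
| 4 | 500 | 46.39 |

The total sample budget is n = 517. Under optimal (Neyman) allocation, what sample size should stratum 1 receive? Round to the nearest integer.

59

Neyman allocation: n_h = n · N_h S_h / Σ N_i S_i, with n = 517.
  stratum 1: N_h·S_h = 700·41.82 = 29274.00
  stratum 2: N_h·S_h = 2800·25.74 = 72072.00
  stratum 3: N_h·S_h = 2300·57.35 = 131905.00
  stratum 4: N_h·S_h = 500·46.39 = 23195.00
Σ N_h S_h = 256446.00
n for stratum 1 = 517·29274.00/256446.00 = 59.017 → 59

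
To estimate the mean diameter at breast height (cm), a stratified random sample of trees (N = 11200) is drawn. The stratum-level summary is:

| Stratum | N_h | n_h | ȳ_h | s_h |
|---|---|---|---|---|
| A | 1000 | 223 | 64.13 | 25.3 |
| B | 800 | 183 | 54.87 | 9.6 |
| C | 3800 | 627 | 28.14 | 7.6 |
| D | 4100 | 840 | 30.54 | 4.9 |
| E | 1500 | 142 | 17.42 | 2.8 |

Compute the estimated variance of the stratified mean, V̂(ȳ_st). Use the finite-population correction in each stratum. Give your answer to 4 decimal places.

V̂(ȳ_st) ≈ 0.0326

V̂(ȳ_st) = Σ W_h² (1 − n_h/N_h) s_h²/n_h, with W_h = N_h/N and N = 11200:
  stratum A: (1000/11200)²·(1 − 223/1000)·25.3²/223 = 0.0177796
  stratum B: (800/11200)²·(1 − 183/800)·9.6²/183 = 0.00198167
  stratum C: (3800/11200)²·(1 − 627/3800)·7.6²/627 = 0.00885477
  stratum D: (4100/11200)²·(1 − 840/4100)·4.9²/840 = 0.00304564
  stratum E: (1500/11200)²·(1 − 142/1500)·2.8²/142 = 0.000896567
V̂(ȳ_st) = 0.0325582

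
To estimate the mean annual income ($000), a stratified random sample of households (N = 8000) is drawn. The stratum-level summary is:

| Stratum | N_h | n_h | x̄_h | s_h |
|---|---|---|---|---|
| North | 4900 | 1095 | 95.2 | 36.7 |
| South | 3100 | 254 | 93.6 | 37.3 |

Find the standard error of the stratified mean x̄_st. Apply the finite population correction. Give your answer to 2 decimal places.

V̂(x̄_st) = Σ W_h² (1 − n_h/N_h) s_h²/n_h, with W_h = N_h/N and N = 8000:
  stratum North: (4900/8000)²·(1 − 1095/4900)·36.7²/1095 = 0.358335
  stratum South: (3100/8000)²·(1 − 254/3100)·37.3²/254 = 0.755093
V̂(x̄_st) = 1.11343
SE(x̄_st) = √1.11343 = 1.05519

SE(x̄_st) ≈ 1.06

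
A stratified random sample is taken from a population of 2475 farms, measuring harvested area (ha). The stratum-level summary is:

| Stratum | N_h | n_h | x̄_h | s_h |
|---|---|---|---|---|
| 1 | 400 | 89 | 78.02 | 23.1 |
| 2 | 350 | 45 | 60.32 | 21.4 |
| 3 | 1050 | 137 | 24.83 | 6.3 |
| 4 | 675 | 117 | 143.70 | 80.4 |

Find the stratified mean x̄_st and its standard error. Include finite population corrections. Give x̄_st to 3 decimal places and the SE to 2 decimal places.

x̄_st ≈ 70.864, SE ≈ 1.93

x̄_st = Σ W_h x̄_h = (400·78.02 + 350·60.32 + 1050·24.83 + 675·143.70)/2475 = 70.86424
V̂(x̄_st) = Σ W_h² (1 − n_h/N_h) s_h²/n_h, with W_h = N_h/N and N = 2475:
  stratum 1: (400/2475)²·(1 − 89/400)·23.1²/89 = 0.12176
  stratum 2: (350/2475)²·(1 − 45/350)·21.4²/45 = 0.177351
  stratum 3: (1050/2475)²·(1 − 137/1050)·6.3²/137 = 0.0453388
  stratum 4: (675/2475)²·(1 − 117/675)·80.4²/117 = 3.39714
V̂(x̄_st) = 3.74159
SE(x̄_st) = √3.74159 = 1.93432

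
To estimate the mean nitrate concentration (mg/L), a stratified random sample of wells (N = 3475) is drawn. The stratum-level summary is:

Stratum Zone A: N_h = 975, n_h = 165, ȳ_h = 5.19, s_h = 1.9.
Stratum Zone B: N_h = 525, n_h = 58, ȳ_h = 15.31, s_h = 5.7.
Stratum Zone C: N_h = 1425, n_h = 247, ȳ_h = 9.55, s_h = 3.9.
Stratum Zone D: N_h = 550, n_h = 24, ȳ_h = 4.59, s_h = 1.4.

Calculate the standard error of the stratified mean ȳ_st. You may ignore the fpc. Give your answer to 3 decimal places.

V̂(ȳ_st) = Σ W_h² s_h²/n_h, with W_h = N_h/N and N = 3475:
  stratum Zone A: (975/3475)²·1.9²/165 = 0.00172236
  stratum Zone B: (525/3475)²·5.7²/58 = 0.0127859
  stratum Zone C: (1425/3475)²·3.9²/247 = 0.0103551
  stratum Zone D: (550/3475)²·1.4²/24 = 0.00204579
V̂(ȳ_st) = 0.0269091
SE(ȳ_st) = √0.0269091 = 0.16404

SE(ȳ_st) ≈ 0.164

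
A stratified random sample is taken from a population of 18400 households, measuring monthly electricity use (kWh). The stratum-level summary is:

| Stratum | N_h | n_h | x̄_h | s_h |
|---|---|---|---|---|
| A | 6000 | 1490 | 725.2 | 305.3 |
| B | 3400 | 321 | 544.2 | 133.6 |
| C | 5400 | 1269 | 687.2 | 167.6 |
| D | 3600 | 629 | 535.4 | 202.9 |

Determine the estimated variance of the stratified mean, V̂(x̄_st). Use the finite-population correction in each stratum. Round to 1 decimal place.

V̂(x̄_st) = Σ W_h² (1 − n_h/N_h) s_h²/n_h, with W_h = N_h/N and N = 18400:
  stratum A: (6000/18400)²·(1 − 1490/6000)·305.3²/1490 = 4.99988
  stratum B: (3400/18400)²·(1 − 321/3400)·133.6²/321 = 1.71934
  stratum C: (5400/18400)²·(1 − 1269/5400)·167.6²/1269 = 1.45848
  stratum D: (3600/18400)²·(1 − 629/3600)·202.9²/629 = 2.06768
V̂(x̄_st) = 10.2454

V̂(x̄_st) ≈ 10.2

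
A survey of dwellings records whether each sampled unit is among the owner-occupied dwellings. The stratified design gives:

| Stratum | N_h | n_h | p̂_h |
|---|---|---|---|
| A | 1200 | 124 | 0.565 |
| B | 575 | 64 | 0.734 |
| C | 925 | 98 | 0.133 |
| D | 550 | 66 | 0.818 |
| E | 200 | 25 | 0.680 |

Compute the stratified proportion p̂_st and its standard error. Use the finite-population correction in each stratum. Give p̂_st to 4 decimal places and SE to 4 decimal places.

N = 3450; stratum weights W_h = N_h/N.
p̂_st = Σ W_h p̂_h = (1200·0.565 + 575·0.734 + 925·0.133 + 550·0.818 + 200·0.680)/3450 = 0.52434
V̂(p̂_st) = Σ W_h² (1 − n_h/N_h) p̂_h(1−p̂_h)/(n_h−1):
  stratum A: (1200/3450)²·(1 − 124/1200)·0.565·0.435/123 = 0.000216764
  stratum B: (575/3450)²·(1 − 64/575)·0.734·0.266/63 = 7.65046e-05
  stratum C: (925/3450)²·(1 − 98/925)·0.133·0.867/97 = 7.64026e-05
  stratum D: (550/3450)²·(1 − 66/550)·0.818·0.182/65 = 5.12249e-05
  stratum E: (200/3450)²·(1 − 25/200)·0.680·0.320/24 = 2.66611e-05
V̂(p̂_st) = 0.000447558; SE = √V̂ = 0.0211556

p̂_st ≈ 0.5243, SE ≈ 0.0212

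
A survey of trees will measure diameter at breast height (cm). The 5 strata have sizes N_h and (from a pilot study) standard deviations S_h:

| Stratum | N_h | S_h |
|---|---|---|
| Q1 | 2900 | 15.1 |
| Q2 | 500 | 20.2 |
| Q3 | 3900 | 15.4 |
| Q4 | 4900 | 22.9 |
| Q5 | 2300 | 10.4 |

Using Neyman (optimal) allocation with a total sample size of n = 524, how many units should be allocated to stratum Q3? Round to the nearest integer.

126

Neyman allocation: n_h = n · N_h S_h / Σ N_i S_i, with n = 524.
  stratum Q1: N_h·S_h = 2900·15.1 = 43790.00
  stratum Q2: N_h·S_h = 500·20.2 = 10100.00
  stratum Q3: N_h·S_h = 3900·15.4 = 60060.00
  stratum Q4: N_h·S_h = 4900·22.9 = 112210.00
  stratum Q5: N_h·S_h = 2300·10.4 = 23920.00
Σ N_h S_h = 250080.00
n for stratum Q3 = 524·60060.00/250080.00 = 125.845 → 126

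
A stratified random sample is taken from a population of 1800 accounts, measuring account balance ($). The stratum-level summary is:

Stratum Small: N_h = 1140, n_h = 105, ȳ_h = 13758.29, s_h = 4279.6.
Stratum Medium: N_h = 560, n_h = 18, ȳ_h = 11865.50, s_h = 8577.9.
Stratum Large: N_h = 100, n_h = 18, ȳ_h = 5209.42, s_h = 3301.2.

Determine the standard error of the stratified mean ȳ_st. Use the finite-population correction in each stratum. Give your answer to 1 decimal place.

SE(ȳ_st) ≈ 669.3

V̂(ȳ_st) = Σ W_h² (1 − n_h/N_h) s_h²/n_h, with W_h = N_h/N and N = 1800:
  stratum Small: (1140/1800)²·(1 − 105/1140)·4279.6²/105 = 63521
  stratum Medium: (560/1800)²·(1 − 18/560)·8577.9²/18 = 382941
  stratum Large: (100/1800)²·(1 − 18/100)·3301.2²/18 = 1532.29
V̂(ȳ_st) = 447994
SE(ȳ_st) = √447994 = 669.324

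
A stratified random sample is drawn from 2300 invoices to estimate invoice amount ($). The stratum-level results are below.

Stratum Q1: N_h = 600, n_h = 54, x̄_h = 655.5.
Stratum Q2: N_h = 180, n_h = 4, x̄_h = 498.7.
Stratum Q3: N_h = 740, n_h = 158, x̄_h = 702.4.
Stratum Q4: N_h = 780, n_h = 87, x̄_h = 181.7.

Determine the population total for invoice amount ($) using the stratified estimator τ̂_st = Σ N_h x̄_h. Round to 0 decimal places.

τ̂_st = Σ N_h x̄_h = 600·655.5 + 180·498.7 + 740·702.4 + 780·181.7 = 1144568

τ̂_st ≈ 1144568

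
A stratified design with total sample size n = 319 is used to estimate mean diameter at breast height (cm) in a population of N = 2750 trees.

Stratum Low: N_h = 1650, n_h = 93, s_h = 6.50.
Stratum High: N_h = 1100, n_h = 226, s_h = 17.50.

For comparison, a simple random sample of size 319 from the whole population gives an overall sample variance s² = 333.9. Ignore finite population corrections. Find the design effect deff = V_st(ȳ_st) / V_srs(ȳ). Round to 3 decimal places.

deff ≈ 0.363

V̂(ȳ_st) = Σ W_h² s_h²/n_h, with W_h = N_h/N and N = 2750:
  stratum Low: (1650/2750)²·6.50²/93 = 0.163548
  stratum High: (1100/2750)²·17.50²/226 = 0.216814
V_st = 0.380363
V_srs = s²/n = 333.9/319 = 1.04671
deff = V_st / V_srs = 0.380363/1.04671 = 0.3634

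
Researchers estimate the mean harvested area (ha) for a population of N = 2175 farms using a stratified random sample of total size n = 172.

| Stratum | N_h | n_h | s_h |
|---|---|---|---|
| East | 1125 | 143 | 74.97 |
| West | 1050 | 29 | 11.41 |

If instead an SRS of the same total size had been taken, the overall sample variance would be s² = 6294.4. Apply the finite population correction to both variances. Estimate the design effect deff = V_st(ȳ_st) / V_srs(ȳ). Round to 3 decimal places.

deff ≈ 0.303

V̂(ȳ_st) = Σ W_h² (1 − n_h/N_h) s_h²/n_h, with W_h = N_h/N and N = 2175:
  stratum East: (1125/2175)²·(1 − 143/1125)·74.97²/143 = 9.17877
  stratum West: (1050/2175)²·(1 − 29/1050)·11.41²/29 = 1.01735
V_st = 10.1961
V_srs = (1 − 172/2175)·6294.4/172 = 33.7014
deff = V_st / V_srs = 10.1961/33.7014 = 0.3025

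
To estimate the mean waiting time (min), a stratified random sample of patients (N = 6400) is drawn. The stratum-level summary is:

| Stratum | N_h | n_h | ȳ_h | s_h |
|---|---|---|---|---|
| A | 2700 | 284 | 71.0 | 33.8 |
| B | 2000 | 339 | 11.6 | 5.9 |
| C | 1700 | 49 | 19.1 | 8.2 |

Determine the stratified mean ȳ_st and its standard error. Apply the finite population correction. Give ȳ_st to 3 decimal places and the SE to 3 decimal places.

ȳ_st = Σ W_h ȳ_h = (2700·71.0 + 2000·11.6 + 1700·19.1)/6400 = 38.65156
V̂(ȳ_st) = Σ W_h² (1 − n_h/N_h) s_h²/n_h, with W_h = N_h/N and N = 6400:
  stratum A: (2700/6400)²·(1 − 284/2700)·33.8²/284 = 0.640643
  stratum B: (2000/6400)²·(1 − 339/2000)·5.9²/339 = 0.00832806
  stratum C: (1700/6400)²·(1 − 49/1700)·8.2²/49 = 0.0940303
V̂(ȳ_st) = 0.743001
SE(ȳ_st) = √0.743001 = 0.861975

ȳ_st ≈ 38.652, SE ≈ 0.862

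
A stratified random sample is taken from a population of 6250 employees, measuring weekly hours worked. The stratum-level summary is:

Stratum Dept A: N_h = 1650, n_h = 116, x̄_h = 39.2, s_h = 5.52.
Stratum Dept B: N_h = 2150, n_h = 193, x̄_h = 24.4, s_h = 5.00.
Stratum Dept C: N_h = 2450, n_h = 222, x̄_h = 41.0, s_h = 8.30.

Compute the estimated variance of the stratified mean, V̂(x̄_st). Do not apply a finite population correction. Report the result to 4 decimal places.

V̂(x̄_st) = Σ W_h² s_h²/n_h, with W_h = N_h/N and N = 6250:
  stratum Dept A: (1650/6250)²·5.52²/116 = 0.0183075
  stratum Dept B: (2150/6250)²·5.00²/193 = 0.0153285
  stratum Dept C: (2450/6250)²·8.30²/222 = 0.0476843
V̂(x̄_st) = 0.0813202

V̂(x̄_st) ≈ 0.0813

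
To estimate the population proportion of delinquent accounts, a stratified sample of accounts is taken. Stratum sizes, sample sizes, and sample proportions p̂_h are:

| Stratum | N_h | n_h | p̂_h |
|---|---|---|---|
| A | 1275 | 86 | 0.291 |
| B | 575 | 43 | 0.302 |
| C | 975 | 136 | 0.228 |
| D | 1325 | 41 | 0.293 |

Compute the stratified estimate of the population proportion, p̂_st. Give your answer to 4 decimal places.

N = 4150; stratum weights W_h = N_h/N.
p̂_st = Σ W_h p̂_h = (1275·0.291 + 575·0.302 + 975·0.228 + 1325·0.293)/4150 = 0.27836

p̂_st ≈ 0.2784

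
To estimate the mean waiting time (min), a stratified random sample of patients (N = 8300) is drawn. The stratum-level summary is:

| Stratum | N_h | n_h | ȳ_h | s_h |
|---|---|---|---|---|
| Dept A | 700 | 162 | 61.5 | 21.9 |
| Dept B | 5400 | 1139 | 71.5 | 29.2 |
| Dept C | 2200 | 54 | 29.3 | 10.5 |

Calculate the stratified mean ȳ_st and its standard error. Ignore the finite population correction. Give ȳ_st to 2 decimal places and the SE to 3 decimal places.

ȳ_st ≈ 59.47, SE ≈ 0.694

ȳ_st = Σ W_h ȳ_h = (700·61.5 + 5400·71.5 + 2200·29.3)/8300 = 59.47108
V̂(ȳ_st) = Σ W_h² s_h²/n_h, with W_h = N_h/N and N = 8300:
  stratum Dept A: (700/8300)²·21.9²/162 = 0.0210578
  stratum Dept B: (5400/8300)²·29.2²/1139 = 0.316864
  stratum Dept C: (2200/8300)²·10.5²/54 = 0.143441
V̂(ȳ_st) = 0.481363
SE(ȳ_st) = √0.481363 = 0.693804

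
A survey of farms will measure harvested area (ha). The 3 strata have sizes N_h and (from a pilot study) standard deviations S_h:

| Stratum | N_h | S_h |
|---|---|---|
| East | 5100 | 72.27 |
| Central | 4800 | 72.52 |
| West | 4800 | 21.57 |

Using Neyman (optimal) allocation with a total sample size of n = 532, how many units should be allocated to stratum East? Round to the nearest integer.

Neyman allocation: n_h = n · N_h S_h / Σ N_i S_i, with n = 532.
  stratum East: N_h·S_h = 5100·72.27 = 368577.00
  stratum Central: N_h·S_h = 4800·72.52 = 348096.00
  stratum West: N_h·S_h = 4800·21.57 = 103536.00
Σ N_h S_h = 820209.00
n for stratum East = 532·368577.00/820209.00 = 239.065 → 239

239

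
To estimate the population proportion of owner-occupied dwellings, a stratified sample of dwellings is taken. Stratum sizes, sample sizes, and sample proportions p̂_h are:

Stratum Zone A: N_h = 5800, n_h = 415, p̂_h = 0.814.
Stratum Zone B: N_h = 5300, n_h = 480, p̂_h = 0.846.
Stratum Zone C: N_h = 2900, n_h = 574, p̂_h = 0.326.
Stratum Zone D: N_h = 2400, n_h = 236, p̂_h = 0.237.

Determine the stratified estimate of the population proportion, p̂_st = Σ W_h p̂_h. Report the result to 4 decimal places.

p̂_st ≈ 0.6536

N = 16400; stratum weights W_h = N_h/N.
p̂_st = Σ W_h p̂_h = (5800·0.814 + 5300·0.846 + 2900·0.326 + 2400·0.237)/16400 = 0.65361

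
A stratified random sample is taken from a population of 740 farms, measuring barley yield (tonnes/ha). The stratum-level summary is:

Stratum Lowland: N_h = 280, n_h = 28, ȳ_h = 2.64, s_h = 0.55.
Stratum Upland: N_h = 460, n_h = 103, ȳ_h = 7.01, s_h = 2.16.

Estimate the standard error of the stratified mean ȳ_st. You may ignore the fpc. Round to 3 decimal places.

V̂(ȳ_st) = Σ W_h² s_h²/n_h, with W_h = N_h/N and N = 740:
  stratum Lowland: (280/740)²·0.55²/28 = 0.00154675
  stratum Upland: (460/740)²·2.16²/103 = 0.0175034
V̂(ȳ_st) = 0.0190502
SE(ȳ_st) = √0.0190502 = 0.138022

SE(ȳ_st) ≈ 0.138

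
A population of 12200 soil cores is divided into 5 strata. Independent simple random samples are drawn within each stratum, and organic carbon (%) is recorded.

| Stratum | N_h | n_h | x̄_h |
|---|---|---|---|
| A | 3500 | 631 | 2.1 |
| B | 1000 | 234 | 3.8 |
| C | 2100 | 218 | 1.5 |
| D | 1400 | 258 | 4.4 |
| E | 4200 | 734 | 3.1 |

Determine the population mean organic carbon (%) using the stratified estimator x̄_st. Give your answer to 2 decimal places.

x̄_st ≈ 2.74

N = Σ N_h = 12200. Stratum weights W_h = N_h/N.
x̄_st = (3500·2.1 + 1000·3.8 + 2100·1.5 + 1400·4.4 + 4200·3.1) / 12200 = 2.7443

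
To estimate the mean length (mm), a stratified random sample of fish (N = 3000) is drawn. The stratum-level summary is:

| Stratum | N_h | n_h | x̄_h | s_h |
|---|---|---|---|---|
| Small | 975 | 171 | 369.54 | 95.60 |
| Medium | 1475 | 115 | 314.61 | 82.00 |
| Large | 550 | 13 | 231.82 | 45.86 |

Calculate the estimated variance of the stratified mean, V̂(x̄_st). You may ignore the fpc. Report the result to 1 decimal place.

V̂(x̄_st) = Σ W_h² s_h²/n_h, with W_h = N_h/N and N = 3000:
  stratum Small: (975/3000)²·95.60²/171 = 5.64529
  stratum Medium: (1475/3000)²·82.00²/115 = 14.1342
  stratum Large: (550/3000)²·45.86²/13 = 5.4376
V̂(x̄_st) = 25.2171

V̂(x̄_st) ≈ 25.2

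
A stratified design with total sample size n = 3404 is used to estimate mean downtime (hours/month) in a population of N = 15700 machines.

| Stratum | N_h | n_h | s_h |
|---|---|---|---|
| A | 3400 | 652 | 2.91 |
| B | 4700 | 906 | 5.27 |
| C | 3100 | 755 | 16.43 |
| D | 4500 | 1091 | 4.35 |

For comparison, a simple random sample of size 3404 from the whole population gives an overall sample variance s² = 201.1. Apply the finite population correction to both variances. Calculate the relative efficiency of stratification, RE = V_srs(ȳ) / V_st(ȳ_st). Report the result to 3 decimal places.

V̂(ȳ_st) = Σ W_h² (1 − n_h/N_h) s_h²/n_h, with W_h = N_h/N and N = 15700:
  stratum A: (3400/15700)²·(1 − 652/3400)·2.91²/652 = 0.000492306
  stratum B: (4700/15700)²·(1 − 906/4700)·5.27²/906 = 0.00221763
  stratum C: (3100/15700)²·(1 − 755/3100)·16.43²/755 = 0.0105447
  stratum D: (4500/15700)²·(1 − 1091/4500)·4.35²/1091 = 0.00107943
V_st = 0.014334
V_srs = (1 − 3404/15700)·201.1/3404 = 0.0462686
Relative efficiency = V_srs / V_st = 0.0462686/0.014334 = 3.2279

RE ≈ 3.228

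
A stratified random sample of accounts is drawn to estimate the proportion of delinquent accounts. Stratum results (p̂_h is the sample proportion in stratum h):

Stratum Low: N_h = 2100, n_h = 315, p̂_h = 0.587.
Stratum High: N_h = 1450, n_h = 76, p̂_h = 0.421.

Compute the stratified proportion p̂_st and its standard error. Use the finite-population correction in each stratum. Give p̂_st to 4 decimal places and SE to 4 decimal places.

p̂_st ≈ 0.5192, SE ≈ 0.0273

N = 3550; stratum weights W_h = N_h/N.
p̂_st = Σ W_h p̂_h = (2100·0.587 + 1450·0.421)/3550 = 0.51920
V̂(p̂_st) = Σ W_h² (1 − n_h/N_h) p̂_h(1−p̂_h)/(n_h−1):
  stratum Low: (2100/3550)²·(1 − 315/2100)·0.587·0.413/314 = 0.000229646
  stratum High: (1450/3550)²·(1 − 76/1450)·0.421·0.579/75 = 0.000513804
V̂(p̂_st) = 0.00074345; SE = √V̂ = 0.0272663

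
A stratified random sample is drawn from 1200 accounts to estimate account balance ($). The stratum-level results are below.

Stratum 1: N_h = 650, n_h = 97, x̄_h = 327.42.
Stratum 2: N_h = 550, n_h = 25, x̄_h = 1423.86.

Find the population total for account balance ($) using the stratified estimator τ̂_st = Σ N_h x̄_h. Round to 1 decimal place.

τ̂_st = Σ N_h x̄_h = 650·327.42 + 550·1423.86 = 995946.0

τ̂_st ≈ 995946.0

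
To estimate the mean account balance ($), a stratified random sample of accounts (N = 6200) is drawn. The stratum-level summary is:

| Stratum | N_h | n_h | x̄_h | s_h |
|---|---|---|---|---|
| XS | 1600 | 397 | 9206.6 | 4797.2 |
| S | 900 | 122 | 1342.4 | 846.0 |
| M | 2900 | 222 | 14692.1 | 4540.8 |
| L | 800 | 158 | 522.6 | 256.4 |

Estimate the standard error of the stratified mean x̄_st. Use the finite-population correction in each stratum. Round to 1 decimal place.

V̂(x̄_st) = Σ W_h² (1 − n_h/N_h) s_h²/n_h, with W_h = N_h/N and N = 6200:
  stratum XS: (1600/6200)²·(1 − 397/1600)·4797.2²/397 = 2902.6
  stratum S: (900/6200)²·(1 − 122/900)·846.0²/122 = 106.861
  stratum M: (2900/6200)²·(1 − 222/2900)·4540.8²/222 = 18764.5
  stratum L: (800/6200)²·(1 − 158/800)·256.4²/158 = 5.55931
V̂(x̄_st) = 21779.5
SE(x̄_st) = √21779.5 = 147.579

SE(x̄_st) ≈ 147.6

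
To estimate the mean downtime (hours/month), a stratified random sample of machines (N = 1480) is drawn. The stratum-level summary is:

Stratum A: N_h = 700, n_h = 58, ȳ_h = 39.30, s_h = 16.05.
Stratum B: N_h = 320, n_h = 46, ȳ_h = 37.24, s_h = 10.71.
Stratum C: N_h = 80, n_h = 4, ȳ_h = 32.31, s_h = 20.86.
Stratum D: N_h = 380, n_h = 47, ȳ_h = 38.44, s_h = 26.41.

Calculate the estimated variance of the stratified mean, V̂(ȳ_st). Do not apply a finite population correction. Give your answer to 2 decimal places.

V̂(ȳ_st) ≈ 2.41

V̂(ȳ_st) = Σ W_h² s_h²/n_h, with W_h = N_h/N and N = 1480:
  stratum A: (700/1480)²·16.05²/58 = 0.993561
  stratum B: (320/1480)²·10.71²/46 = 0.116573
  stratum C: (80/1480)²·20.86²/4 = 0.317852
  stratum D: (380/1480)²·26.41²/47 = 0.978324
V̂(ȳ_st) = 2.40631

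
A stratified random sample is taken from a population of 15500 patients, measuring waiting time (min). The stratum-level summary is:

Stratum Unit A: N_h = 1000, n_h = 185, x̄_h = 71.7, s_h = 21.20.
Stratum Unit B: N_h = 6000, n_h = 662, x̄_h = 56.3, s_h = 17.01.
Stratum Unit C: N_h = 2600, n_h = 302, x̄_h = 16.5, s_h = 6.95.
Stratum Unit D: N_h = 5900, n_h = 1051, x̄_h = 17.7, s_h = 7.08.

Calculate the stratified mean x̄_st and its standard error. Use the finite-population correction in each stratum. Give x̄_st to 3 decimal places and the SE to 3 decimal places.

x̄_st ≈ 35.925, SE ≈ 0.276

x̄_st = Σ W_h x̄_h = (1000·71.7 + 6000·56.3 + 2600·16.5 + 5900·17.7)/15500 = 35.92452
V̂(x̄_st) = Σ W_h² (1 − n_h/N_h) s_h²/n_h, with W_h = N_h/N and N = 15500:
  stratum Unit A: (1000/15500)²·(1 − 185/1000)·21.20²/185 = 0.00824127
  stratum Unit B: (6000/15500)²·(1 − 662/6000)·17.01²/662 = 0.0582662
  stratum Unit C: (2600/15500)²·(1 − 302/2600)·6.95²/302 = 0.00397761
  stratum Unit D: (5900/15500)²·(1 − 1051/5900)·7.08²/1051 = 0.00567943
V̂(x̄_st) = 0.0761646
SE(x̄_st) = √0.0761646 = 0.275979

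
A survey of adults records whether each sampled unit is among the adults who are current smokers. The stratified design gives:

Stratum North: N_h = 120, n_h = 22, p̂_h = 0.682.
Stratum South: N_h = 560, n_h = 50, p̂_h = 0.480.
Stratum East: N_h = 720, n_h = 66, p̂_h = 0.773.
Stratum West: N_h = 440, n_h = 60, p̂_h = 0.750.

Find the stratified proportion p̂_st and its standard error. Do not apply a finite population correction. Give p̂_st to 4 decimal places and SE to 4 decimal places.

N = 1840; stratum weights W_h = N_h/N.
p̂_st = Σ W_h p̂_h = (120·0.682 + 560·0.480 + 720·0.773 + 440·0.750)/1840 = 0.67239
V̂(p̂_st) = Σ W_h² p̂_h(1−p̂_h)/(n_h−1):
  stratum North: (120/1840)²·0.682·0.318/21 = 4.39257e-05
  stratum South: (560/1840)²·0.480·0.520/49 = 0.000471834
  stratum East: (720/1840)²·0.773·0.227/65 = 0.000413353
  stratum West: (440/1840)²·0.750·0.250/59 = 0.000181727
V̂(p̂_st) = 0.00111084; SE = √V̂ = 0.0333293

p̂_st ≈ 0.6724, SE ≈ 0.0333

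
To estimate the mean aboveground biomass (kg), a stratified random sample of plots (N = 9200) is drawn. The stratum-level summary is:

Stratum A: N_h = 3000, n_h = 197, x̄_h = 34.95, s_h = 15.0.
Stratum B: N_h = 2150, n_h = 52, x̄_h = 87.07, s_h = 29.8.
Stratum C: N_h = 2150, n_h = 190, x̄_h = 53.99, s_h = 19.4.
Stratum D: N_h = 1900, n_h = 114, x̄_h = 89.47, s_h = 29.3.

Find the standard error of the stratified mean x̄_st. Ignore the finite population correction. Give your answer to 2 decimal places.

SE(x̄_st) ≈ 1.22

V̂(x̄_st) = Σ W_h² s_h²/n_h, with W_h = N_h/N and N = 9200:
  stratum A: (3000/9200)²·15.0²/197 = 0.121446
  stratum B: (2150/9200)²·29.8²/52 = 0.932675
  stratum C: (2150/9200)²·19.4²/190 = 0.108181
  stratum D: (1900/9200)²·29.3²/114 = 0.32119
V̂(x̄_st) = 1.48349
SE(x̄_st) = √1.48349 = 1.21799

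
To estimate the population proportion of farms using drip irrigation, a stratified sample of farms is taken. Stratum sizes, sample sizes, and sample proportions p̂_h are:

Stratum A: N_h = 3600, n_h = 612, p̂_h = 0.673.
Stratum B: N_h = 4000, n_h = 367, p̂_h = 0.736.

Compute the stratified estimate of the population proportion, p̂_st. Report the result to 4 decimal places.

p̂_st ≈ 0.7062

N = 7600; stratum weights W_h = N_h/N.
p̂_st = Σ W_h p̂_h = (3600·0.673 + 4000·0.736)/7600 = 0.70616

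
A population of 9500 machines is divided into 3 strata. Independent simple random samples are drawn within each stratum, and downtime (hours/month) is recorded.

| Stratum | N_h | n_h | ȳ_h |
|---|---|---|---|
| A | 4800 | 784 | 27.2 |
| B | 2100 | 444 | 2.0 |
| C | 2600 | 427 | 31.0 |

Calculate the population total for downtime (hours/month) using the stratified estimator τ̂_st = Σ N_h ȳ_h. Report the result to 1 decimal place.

τ̂_st = Σ N_h ȳ_h = 4800·27.2 + 2100·2.0 + 2600·31.0 = 215360.0

τ̂_st ≈ 215360.0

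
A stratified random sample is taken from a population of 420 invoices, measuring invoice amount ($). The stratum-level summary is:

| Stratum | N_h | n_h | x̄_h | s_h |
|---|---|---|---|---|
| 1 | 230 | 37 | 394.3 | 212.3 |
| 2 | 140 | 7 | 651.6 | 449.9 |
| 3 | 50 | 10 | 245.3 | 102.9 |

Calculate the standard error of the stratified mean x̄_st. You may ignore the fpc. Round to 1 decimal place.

SE(x̄_st) ≈ 59.9

V̂(x̄_st) = Σ W_h² s_h²/n_h, with W_h = N_h/N and N = 420:
  stratum 1: (230/420)²·212.3²/37 = 365.305
  stratum 2: (140/420)²·449.9²/7 = 3212.86
  stratum 3: (50/420)²·102.9²/10 = 15.0062
V̂(x̄_st) = 3593.17
SE(x̄_st) = √3593.17 = 59.943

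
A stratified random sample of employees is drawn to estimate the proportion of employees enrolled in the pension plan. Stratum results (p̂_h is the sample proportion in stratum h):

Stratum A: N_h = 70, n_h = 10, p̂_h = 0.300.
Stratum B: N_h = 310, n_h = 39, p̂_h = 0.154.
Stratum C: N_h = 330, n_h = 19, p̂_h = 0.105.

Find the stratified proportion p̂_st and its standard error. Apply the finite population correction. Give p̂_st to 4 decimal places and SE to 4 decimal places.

p̂_st ≈ 0.1456, SE ≈ 0.0428

N = 710; stratum weights W_h = N_h/N.
p̂_st = Σ W_h p̂_h = (70·0.300 + 310·0.154 + 330·0.105)/710 = 0.14562
V̂(p̂_st) = Σ W_h² (1 − n_h/N_h) p̂_h(1−p̂_h)/(n_h−1):
  stratum A: (70/710)²·(1 − 10/70)·0.300·0.700/9 = 0.000194406
  stratum B: (310/710)²·(1 − 39/310)·0.154·0.846/38 = 0.000571376
  stratum C: (330/710)²·(1 − 19/330)·0.105·0.895/18 = 0.00106291
V̂(p̂_st) = 0.00182869; SE = √V̂ = 0.0427632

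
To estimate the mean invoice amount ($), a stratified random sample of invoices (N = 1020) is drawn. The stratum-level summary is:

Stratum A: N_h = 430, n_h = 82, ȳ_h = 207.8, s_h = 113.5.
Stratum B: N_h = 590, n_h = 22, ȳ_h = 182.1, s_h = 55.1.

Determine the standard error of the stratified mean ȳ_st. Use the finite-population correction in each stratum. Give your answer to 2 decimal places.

V̂(ȳ_st) = Σ W_h² (1 − n_h/N_h) s_h²/n_h, with W_h = N_h/N and N = 1020:
  stratum A: (430/1020)²·(1 − 82/430)·113.5²/82 = 22.5957
  stratum B: (590/1020)²·(1 − 22/590)·55.1²/22 = 44.4509
V̂(ȳ_st) = 67.0466
SE(ȳ_st) = √67.0466 = 8.1882

SE(ȳ_st) ≈ 8.19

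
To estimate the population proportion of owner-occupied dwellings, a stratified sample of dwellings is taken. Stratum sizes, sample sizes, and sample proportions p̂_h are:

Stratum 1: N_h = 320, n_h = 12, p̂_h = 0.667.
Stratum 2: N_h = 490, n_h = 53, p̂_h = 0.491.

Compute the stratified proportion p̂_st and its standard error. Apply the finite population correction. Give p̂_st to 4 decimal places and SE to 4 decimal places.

N = 810; stratum weights W_h = N_h/N.
p̂_st = Σ W_h p̂_h = (320·0.667 + 490·0.491)/810 = 0.56053
V̂(p̂_st) = Σ W_h² (1 − n_h/N_h) p̂_h(1−p̂_h)/(n_h−1):
  stratum 1: (320/810)²·(1 − 12/320)·0.667·0.333/11 = 0.00303325
  stratum 2: (490/810)²·(1 − 53/490)·0.491·0.509/52 = 0.00156857
V̂(p̂_st) = 0.00460182; SE = √V̂ = 0.0678367

p̂_st ≈ 0.5605, SE ≈ 0.0678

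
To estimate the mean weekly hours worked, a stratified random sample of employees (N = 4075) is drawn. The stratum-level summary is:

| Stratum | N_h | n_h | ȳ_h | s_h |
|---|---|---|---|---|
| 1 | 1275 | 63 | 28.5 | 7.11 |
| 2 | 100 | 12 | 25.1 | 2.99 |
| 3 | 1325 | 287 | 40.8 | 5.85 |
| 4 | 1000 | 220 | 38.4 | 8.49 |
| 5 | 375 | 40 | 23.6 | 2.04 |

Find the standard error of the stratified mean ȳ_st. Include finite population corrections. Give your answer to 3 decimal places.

V̂(ȳ_st) = Σ W_h² (1 − n_h/N_h) s_h²/n_h, with W_h = N_h/N and N = 4075:
  stratum 1: (1275/4075)²·(1 − 63/1275)·7.11²/63 = 0.0746717
  stratum 2: (100/4075)²·(1 − 12/100)·2.99²/12 = 0.00039481
  stratum 3: (1325/4075)²·(1 − 287/1325)·5.85²/287 = 0.00987615
  stratum 4: (1000/4075)²·(1 − 220/1000)·8.49²/220 = 0.0153898
  stratum 5: (375/4075)²·(1 − 40/375)·2.04²/40 = 0.000787084
V̂(ȳ_st) = 0.10112
SE(ȳ_st) = √0.10112 = 0.317993

SE(ȳ_st) ≈ 0.318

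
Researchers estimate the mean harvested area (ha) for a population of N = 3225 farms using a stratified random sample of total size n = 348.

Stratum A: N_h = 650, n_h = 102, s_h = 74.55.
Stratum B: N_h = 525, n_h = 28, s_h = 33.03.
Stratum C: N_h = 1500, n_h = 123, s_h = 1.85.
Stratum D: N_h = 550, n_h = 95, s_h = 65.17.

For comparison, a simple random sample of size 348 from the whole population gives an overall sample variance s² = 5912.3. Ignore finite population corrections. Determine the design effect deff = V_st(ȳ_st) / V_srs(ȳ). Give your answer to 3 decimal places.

V̂(ȳ_st) = Σ W_h² s_h²/n_h, with W_h = N_h/N and N = 3225:
  stratum A: (650/3225)²·74.55²/102 = 2.21341
  stratum B: (525/3225)²·33.03²/28 = 1.03257
  stratum C: (1500/3225)²·1.85²/123 = 0.00601951
  stratum D: (550/3225)²·65.17²/95 = 1.30028
V_st = 4.55228
V_srs = s²/n = 5912.3/348 = 16.9894
deff = V_st / V_srs = 4.55228/16.9894 = 0.2679

deff ≈ 0.268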